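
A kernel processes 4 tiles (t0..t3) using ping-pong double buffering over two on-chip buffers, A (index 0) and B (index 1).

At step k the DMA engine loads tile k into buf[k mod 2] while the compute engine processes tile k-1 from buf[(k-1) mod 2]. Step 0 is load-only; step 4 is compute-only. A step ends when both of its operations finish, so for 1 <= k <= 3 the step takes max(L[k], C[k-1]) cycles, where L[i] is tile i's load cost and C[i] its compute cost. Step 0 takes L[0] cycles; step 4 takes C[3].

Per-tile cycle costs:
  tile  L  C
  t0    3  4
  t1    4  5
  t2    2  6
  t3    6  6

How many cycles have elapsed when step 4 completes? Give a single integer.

end_cycle[4] = 24

step 0: L[0]=3 → dur=3, Σ=3 | A=load:t0 B=idle [load-only]
step 1: L[1]=4 C[0]=4 → dur=4, Σ=7 | A=compute:t0 B=load:t1 [tied]
step 2: L[2]=2 C[1]=5 → dur=5, Σ=12 | A=load:t2 B=compute:t1 [compute-bound]
step 3: L[3]=6 C[2]=6 → dur=6, Σ=18 | A=compute:t2 B=load:t3 [tied]
step 4: C[3]=6 → dur=6, Σ=24 | A=idle B=compute:t3 [compute-only]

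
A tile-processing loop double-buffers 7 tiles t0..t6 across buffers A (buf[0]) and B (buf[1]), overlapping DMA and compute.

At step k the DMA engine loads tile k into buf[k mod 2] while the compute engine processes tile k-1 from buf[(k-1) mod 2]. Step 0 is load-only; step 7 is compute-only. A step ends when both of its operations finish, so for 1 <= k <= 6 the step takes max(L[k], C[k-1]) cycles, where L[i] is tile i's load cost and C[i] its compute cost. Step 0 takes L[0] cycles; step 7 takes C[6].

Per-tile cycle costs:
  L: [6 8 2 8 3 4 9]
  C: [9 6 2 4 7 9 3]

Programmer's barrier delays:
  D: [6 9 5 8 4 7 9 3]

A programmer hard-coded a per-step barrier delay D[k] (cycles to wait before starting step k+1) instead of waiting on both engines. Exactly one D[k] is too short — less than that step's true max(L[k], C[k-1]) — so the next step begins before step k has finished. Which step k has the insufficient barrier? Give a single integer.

step 0: need L[0]=6 = 6; D[0]=6 ok
step 1: need max(L[1]=8,C[0]=9) = 9; D[1]=9 ok
step 2: need max(L[2]=2,C[1]=6) = 6; D[2]=5 SHORT
step 3: need max(L[3]=8,C[2]=2) = 8; D[3]=8 ok
step 4: need max(L[4]=3,C[3]=4) = 4; D[4]=4 ok
step 5: need max(L[5]=4,C[4]=7) = 7; D[5]=7 ok
step 6: need max(L[6]=9,C[5]=9) = 9; D[6]=9 ok
step 7: need C[6]=3 = 3; D[7]=3 ok

hazard at step 2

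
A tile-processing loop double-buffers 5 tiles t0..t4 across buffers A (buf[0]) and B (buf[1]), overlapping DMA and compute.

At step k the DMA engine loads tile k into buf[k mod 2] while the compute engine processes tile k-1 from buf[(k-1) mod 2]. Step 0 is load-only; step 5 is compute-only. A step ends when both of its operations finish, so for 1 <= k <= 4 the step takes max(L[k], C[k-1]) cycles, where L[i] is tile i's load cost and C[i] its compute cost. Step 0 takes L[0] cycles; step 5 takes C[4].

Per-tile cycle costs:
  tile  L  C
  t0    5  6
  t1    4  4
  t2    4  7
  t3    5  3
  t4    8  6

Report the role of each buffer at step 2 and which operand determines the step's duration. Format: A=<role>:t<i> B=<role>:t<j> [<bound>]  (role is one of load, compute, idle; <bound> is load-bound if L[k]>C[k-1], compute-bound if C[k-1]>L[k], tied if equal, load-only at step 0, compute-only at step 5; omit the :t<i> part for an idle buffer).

step 2: A=load:t2 B=compute:t1 [tied]

  0. 5=5c; end=5; A:t0 B:-
  1. max(4,6)=6c; end=11; A:t0 B:t1
  2. max(4,4)=4c; end=15; A:t2 B:t1
  3. max(5,7)=7c; end=22; A:t2 B:t3
  4. max(8,3)=8c; end=30; A:t4 B:t3
  5. 6=6c; end=36; A:t4 B:t3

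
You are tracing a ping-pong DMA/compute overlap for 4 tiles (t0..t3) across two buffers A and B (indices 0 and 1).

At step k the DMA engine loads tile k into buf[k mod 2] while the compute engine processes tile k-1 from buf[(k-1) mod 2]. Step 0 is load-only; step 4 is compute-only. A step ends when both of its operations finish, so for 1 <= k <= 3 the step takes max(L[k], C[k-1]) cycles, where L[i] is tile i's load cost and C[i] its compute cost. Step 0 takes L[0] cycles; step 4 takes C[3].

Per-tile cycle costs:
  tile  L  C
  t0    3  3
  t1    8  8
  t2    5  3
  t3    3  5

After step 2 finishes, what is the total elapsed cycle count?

end_cycle[2] = 19

[0] DMA t0→A (3c) ∥ CU idle ⇒ 3c, clock 3
[1] DMA t1→B (8c) ∥ CU A:t0 (3c) ⇒ 8c, clock 11
[2] DMA t2→A (5c) ∥ CU B:t1 (8c) ⇒ 8c, clock 19
[3] DMA t3→B (3c) ∥ CU A:t2 (3c) ⇒ 3c, clock 22
[4] DMA idle ∥ CU B:t3 (5c) ⇒ 5c, clock 27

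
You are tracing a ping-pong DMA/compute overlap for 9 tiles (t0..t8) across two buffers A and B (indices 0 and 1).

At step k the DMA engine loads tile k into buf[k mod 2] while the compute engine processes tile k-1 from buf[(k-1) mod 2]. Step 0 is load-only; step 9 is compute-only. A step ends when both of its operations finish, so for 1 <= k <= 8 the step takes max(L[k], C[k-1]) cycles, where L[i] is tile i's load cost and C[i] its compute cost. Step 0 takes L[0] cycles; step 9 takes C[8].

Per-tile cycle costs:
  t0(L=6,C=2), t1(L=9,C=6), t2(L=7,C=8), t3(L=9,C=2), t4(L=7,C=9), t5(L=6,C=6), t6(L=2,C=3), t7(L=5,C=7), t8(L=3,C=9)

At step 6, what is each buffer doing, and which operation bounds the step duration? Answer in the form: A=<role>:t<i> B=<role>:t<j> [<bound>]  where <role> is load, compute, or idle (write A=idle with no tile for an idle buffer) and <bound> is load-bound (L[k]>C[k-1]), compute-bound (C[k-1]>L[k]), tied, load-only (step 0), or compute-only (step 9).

[0] DMA t0→A (6c) ∥ CU idle ⇒ 6c, clock 6
[1] DMA t1→B (9c) ∥ CU A:t0 (2c) ⇒ 9c, clock 15
[2] DMA t2→A (7c) ∥ CU B:t1 (6c) ⇒ 7c, clock 22
[3] DMA t3→B (9c) ∥ CU A:t2 (8c) ⇒ 9c, clock 31
[4] DMA t4→A (7c) ∥ CU B:t3 (2c) ⇒ 7c, clock 38
[5] DMA t5→B (6c) ∥ CU A:t4 (9c) ⇒ 9c, clock 47
[6] DMA t6→A (2c) ∥ CU B:t5 (6c) ⇒ 6c, clock 53
[7] DMA t7→B (5c) ∥ CU A:t6 (3c) ⇒ 5c, clock 58
[8] DMA t8→A (3c) ∥ CU B:t7 (7c) ⇒ 7c, clock 65
[9] DMA idle ∥ CU A:t8 (9c) ⇒ 9c, clock 74

step 6: A=load:t6 B=compute:t5 [compute-bound]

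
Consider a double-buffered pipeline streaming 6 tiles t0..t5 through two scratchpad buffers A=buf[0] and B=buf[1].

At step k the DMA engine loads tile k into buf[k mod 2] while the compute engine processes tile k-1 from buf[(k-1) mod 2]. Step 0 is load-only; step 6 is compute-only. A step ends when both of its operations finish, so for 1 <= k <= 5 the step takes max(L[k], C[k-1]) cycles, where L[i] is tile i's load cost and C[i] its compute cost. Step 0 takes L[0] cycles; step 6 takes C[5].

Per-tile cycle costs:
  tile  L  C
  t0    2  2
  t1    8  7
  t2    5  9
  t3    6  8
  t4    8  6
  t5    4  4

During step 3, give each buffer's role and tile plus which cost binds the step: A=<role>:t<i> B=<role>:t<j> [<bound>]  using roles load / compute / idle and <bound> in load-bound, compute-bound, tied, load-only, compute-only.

  0. 2=2c; end=2; A:t0 B:-
  1. max(8,2)=8c; end=10; A:t0 B:t1
  2. max(5,7)=7c; end=17; A:t2 B:t1
  3. max(6,9)=9c; end=26; A:t2 B:t3
  4. max(8,8)=8c; end=34; A:t4 B:t3
  5. max(4,6)=6c; end=40; A:t4 B:t5
  6. 4=4c; end=44; A:t4 B:t5

step 3: A=compute:t2 B=load:t3 [compute-bound]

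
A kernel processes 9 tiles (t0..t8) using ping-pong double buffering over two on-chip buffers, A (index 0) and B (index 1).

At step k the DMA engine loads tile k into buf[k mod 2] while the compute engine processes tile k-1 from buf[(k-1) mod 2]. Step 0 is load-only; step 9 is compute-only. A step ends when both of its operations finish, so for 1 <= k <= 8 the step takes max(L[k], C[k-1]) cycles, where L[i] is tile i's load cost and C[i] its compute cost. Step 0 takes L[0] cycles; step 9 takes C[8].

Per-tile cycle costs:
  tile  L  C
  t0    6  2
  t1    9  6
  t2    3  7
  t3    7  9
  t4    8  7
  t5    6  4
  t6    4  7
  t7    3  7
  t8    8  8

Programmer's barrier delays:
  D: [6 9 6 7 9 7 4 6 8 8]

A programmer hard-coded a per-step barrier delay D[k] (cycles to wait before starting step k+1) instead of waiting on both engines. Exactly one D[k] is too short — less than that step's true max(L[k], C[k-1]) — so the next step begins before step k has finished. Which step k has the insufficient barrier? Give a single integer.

[0] required=L[0]=6=6 vs D=6 ok
[1] required=max(L[1]=9,C[0]=2)=9 vs D=9 ok
[2] required=max(L[2]=3,C[1]=6)=6 vs D=6 ok
[3] required=max(L[3]=7,C[2]=7)=7 vs D=7 ok
[4] required=max(L[4]=8,C[3]=9)=9 vs D=9 ok
[5] required=max(L[5]=6,C[4]=7)=7 vs D=7 ok
[6] required=max(L[6]=4,C[5]=4)=4 vs D=4 ok
[7] required=max(L[7]=3,C[6]=7)=7 vs D=6 SHORT
[8] required=max(L[8]=8,C[7]=7)=8 vs D=8 ok
[9] required=C[8]=8=8 vs D=8 ok

hazard at step 7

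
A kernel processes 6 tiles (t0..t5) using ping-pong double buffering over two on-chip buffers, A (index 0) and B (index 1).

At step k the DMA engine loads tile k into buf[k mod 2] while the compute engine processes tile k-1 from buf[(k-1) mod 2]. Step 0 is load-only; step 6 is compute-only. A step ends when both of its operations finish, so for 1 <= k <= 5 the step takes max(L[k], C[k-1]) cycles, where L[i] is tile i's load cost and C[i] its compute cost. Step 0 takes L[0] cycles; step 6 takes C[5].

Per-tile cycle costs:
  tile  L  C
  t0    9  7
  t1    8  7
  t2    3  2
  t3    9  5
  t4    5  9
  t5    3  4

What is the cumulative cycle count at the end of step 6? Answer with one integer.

end_cycle[6] = 51

  0. 9=9c; end=9; A:t0 B:-
  1. max(8,7)=8c; end=17; A:t0 B:t1
  2. max(3,7)=7c; end=24; A:t2 B:t1
  3. max(9,2)=9c; end=33; A:t2 B:t3
  4. max(5,5)=5c; end=38; A:t4 B:t3
  5. max(3,9)=9c; end=47; A:t4 B:t5
  6. 4=4c; end=51; A:t4 B:t5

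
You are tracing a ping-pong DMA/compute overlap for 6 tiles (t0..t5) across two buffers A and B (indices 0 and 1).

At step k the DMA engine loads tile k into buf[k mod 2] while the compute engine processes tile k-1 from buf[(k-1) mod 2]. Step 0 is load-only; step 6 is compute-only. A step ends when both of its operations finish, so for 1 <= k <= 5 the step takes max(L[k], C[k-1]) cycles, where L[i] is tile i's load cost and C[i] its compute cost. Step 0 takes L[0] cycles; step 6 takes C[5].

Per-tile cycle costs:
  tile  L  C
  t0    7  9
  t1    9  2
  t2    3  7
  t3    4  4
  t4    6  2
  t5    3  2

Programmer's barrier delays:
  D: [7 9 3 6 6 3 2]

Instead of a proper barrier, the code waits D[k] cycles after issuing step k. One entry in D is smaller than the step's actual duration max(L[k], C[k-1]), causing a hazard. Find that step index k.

hazard at step 3

[0] required=L[0]=7=7 vs D=7 ok
[1] required=max(L[1]=9,C[0]=9)=9 vs D=9 ok
[2] required=max(L[2]=3,C[1]=2)=3 vs D=3 ok
[3] required=max(L[3]=4,C[2]=7)=7 vs D=6 SHORT
[4] required=max(L[4]=6,C[3]=4)=6 vs D=6 ok
[5] required=max(L[5]=3,C[4]=2)=3 vs D=3 ok
[6] required=C[5]=2=2 vs D=2 ok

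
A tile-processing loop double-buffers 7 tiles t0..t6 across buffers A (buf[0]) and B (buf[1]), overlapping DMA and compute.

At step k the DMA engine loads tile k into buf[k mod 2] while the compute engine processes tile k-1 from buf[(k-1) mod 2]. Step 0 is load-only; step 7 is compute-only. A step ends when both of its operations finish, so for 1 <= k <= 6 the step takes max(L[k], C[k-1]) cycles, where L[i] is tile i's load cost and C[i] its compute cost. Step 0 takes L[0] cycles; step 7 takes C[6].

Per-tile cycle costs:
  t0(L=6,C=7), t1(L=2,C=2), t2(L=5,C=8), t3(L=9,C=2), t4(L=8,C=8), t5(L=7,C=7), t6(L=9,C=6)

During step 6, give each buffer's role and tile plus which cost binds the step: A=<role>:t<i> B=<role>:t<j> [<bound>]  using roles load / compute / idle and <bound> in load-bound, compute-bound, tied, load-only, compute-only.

step 6: A=load:t6 B=compute:t5 [load-bound]

[0] DMA t0→A (6c) ∥ CU idle ⇒ 6c, clock 6
[1] DMA t1→B (2c) ∥ CU A:t0 (7c) ⇒ 7c, clock 13
[2] DMA t2→A (5c) ∥ CU B:t1 (2c) ⇒ 5c, clock 18
[3] DMA t3→B (9c) ∥ CU A:t2 (8c) ⇒ 9c, clock 27
[4] DMA t4→A (8c) ∥ CU B:t3 (2c) ⇒ 8c, clock 35
[5] DMA t5→B (7c) ∥ CU A:t4 (8c) ⇒ 8c, clock 43
[6] DMA t6→A (9c) ∥ CU B:t5 (7c) ⇒ 9c, clock 52
[7] DMA idle ∥ CU A:t6 (6c) ⇒ 6c, clock 58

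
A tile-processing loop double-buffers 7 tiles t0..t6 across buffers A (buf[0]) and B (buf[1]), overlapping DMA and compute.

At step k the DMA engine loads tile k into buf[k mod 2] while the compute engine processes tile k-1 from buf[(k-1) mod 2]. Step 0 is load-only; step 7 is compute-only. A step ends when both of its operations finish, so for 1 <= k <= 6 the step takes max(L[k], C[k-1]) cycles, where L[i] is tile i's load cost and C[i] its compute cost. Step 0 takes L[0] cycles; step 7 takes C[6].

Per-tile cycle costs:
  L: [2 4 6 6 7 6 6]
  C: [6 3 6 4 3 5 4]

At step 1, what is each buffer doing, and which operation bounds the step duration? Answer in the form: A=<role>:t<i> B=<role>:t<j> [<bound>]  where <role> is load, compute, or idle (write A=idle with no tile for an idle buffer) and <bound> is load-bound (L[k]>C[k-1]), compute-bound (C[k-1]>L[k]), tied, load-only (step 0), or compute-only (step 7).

  0. 2=2c; end=2; A:t0 B:-
  1. max(4,6)=6c; end=8; A:t0 B:t1
  2. max(6,3)=6c; end=14; A:t2 B:t1
  3. max(6,6)=6c; end=20; A:t2 B:t3
  4. max(7,4)=7c; end=27; A:t4 B:t3
  5. max(6,3)=6c; end=33; A:t4 B:t5
  6. max(6,5)=6c; end=39; A:t6 B:t5
  7. 4=4c; end=43; A:t6 B:t5

step 1: A=compute:t0 B=load:t1 [compute-bound]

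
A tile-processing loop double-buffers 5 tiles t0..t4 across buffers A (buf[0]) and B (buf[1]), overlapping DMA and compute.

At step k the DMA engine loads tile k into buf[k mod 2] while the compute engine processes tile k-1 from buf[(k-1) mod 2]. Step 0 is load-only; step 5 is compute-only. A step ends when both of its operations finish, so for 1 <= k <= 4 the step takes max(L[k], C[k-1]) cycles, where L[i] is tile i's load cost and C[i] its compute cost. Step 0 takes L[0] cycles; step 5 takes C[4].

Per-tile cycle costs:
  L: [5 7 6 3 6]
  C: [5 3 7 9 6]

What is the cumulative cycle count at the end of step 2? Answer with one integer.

end_cycle[2] = 18

  0. 5=5c; end=5; A:t0 B:-
  1. max(7,5)=7c; end=12; A:t0 B:t1
  2. max(6,3)=6c; end=18; A:t2 B:t1
  3. max(3,7)=7c; end=25; A:t2 B:t3
  4. max(6,9)=9c; end=34; A:t4 B:t3
  5. 6=6c; end=40; A:t4 B:t3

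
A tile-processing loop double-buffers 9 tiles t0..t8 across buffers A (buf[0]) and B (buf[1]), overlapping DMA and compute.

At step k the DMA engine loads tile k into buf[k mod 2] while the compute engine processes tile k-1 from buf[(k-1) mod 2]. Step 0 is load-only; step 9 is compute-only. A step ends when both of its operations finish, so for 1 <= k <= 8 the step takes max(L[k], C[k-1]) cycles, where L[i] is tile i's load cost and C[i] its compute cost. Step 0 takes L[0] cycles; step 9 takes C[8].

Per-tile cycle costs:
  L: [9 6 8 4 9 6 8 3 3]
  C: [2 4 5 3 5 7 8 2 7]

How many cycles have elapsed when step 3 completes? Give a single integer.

step 0: L[0]=9 → dur=9, Σ=9 | A=load:t0 B=idle [load-only]
step 1: L[1]=6 C[0]=2 → dur=6, Σ=15 | A=compute:t0 B=load:t1 [load-bound]
step 2: L[2]=8 C[1]=4 → dur=8, Σ=23 | A=load:t2 B=compute:t1 [load-bound]
step 3: L[3]=4 C[2]=5 → dur=5, Σ=28 | A=compute:t2 B=load:t3 [compute-bound]
step 4: L[4]=9 C[3]=3 → dur=9, Σ=37 | A=load:t4 B=compute:t3 [load-bound]
step 5: L[5]=6 C[4]=5 → dur=6, Σ=43 | A=compute:t4 B=load:t5 [load-bound]
step 6: L[6]=8 C[5]=7 → dur=8, Σ=51 | A=load:t6 B=compute:t5 [load-bound]
step 7: L[7]=3 C[6]=8 → dur=8, Σ=59 | A=compute:t6 B=load:t7 [compute-bound]
step 8: L[8]=3 C[7]=2 → dur=3, Σ=62 | A=load:t8 B=compute:t7 [load-bound]
step 9: C[8]=7 → dur=7, Σ=69 | A=compute:t8 B=idle [compute-only]

end_cycle[3] = 28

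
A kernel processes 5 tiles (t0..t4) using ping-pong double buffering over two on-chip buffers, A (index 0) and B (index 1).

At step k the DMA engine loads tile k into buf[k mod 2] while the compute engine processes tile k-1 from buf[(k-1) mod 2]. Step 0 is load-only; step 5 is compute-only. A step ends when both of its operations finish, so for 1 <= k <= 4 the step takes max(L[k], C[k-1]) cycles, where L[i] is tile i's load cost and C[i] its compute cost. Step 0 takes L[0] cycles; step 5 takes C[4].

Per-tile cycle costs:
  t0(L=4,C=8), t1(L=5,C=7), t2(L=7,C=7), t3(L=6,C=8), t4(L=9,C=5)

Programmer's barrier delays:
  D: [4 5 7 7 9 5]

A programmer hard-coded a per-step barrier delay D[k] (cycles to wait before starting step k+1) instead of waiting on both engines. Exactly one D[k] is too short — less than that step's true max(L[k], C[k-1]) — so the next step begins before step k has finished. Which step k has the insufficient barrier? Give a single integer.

hazard at step 1

k=0 barrier L[0]=4→4c, D[0]=4 ok
k=1 barrier max(L[1]=5,C[0]=8)→8c, D[1]=5 SHORT
k=2 barrier max(L[2]=7,C[1]=7)→7c, D[2]=7 ok
k=3 barrier max(L[3]=6,C[2]=7)→7c, D[3]=7 ok
k=4 barrier max(L[4]=9,C[3]=8)→9c, D[4]=9 ok
k=5 barrier C[4]=5→5c, D[5]=5 ok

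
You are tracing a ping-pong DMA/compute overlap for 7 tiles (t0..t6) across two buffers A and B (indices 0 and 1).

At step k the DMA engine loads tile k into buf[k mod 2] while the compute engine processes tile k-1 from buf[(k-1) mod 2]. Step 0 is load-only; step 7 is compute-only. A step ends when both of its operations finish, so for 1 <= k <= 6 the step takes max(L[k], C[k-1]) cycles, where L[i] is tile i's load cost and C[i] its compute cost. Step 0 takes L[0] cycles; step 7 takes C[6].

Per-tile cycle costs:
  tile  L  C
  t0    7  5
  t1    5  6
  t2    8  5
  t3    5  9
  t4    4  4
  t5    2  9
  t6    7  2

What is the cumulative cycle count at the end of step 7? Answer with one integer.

  0. 7=7c; end=7; A:t0 B:-
  1. max(5,5)=5c; end=12; A:t0 B:t1
  2. max(8,6)=8c; end=20; A:t2 B:t1
  3. max(5,5)=5c; end=25; A:t2 B:t3
  4. max(4,9)=9c; end=34; A:t4 B:t3
  5. max(2,4)=4c; end=38; A:t4 B:t5
  6. max(7,9)=9c; end=47; A:t6 B:t5
  7. 2=2c; end=49; A:t6 B:t5

end_cycle[7] = 49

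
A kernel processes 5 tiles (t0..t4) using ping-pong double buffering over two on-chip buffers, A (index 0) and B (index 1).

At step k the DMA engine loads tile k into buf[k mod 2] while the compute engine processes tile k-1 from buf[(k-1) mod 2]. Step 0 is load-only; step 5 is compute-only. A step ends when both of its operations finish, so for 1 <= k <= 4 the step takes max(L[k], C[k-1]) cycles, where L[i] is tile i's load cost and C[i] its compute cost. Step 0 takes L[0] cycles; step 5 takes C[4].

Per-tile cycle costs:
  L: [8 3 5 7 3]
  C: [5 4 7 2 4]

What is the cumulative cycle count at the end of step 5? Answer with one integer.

end_cycle[5] = 32

step 0: L[0]=8 → dur=8, Σ=8 | A=load:t0 B=idle [load-only]
step 1: L[1]=3 C[0]=5 → dur=5, Σ=13 | A=compute:t0 B=load:t1 [compute-bound]
step 2: L[2]=5 C[1]=4 → dur=5, Σ=18 | A=load:t2 B=compute:t1 [load-bound]
step 3: L[3]=7 C[2]=7 → dur=7, Σ=25 | A=compute:t2 B=load:t3 [tied]
step 4: L[4]=3 C[3]=2 → dur=3, Σ=28 | A=load:t4 B=compute:t3 [load-bound]
step 5: C[4]=4 → dur=4, Σ=32 | A=compute:t4 B=idle [compute-only]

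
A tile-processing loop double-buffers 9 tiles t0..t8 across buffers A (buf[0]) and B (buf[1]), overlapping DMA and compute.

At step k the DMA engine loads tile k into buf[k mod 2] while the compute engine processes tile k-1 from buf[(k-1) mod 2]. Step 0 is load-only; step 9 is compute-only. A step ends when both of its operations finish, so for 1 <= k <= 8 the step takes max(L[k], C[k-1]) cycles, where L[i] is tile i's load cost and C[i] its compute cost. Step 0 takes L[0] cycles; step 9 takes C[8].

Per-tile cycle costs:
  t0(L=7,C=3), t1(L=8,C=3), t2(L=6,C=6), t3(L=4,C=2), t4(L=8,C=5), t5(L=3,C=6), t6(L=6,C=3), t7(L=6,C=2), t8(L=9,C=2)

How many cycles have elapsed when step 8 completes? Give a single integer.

k=0 load=t0/7c comp=- wait=7 total=7
k=1 load=t1/8c comp=t0/3c wait=8 total=15
k=2 load=t2/6c comp=t1/3c wait=6 total=21
k=3 load=t3/4c comp=t2/6c wait=6 total=27
k=4 load=t4/8c comp=t3/2c wait=8 total=35
k=5 load=t5/3c comp=t4/5c wait=5 total=40
k=6 load=t6/6c comp=t5/6c wait=6 total=46
k=7 load=t7/6c comp=t6/3c wait=6 total=52
k=8 load=t8/9c comp=t7/2c wait=9 total=61
k=9 load=- comp=t8/2c wait=2 total=63

end_cycle[8] = 61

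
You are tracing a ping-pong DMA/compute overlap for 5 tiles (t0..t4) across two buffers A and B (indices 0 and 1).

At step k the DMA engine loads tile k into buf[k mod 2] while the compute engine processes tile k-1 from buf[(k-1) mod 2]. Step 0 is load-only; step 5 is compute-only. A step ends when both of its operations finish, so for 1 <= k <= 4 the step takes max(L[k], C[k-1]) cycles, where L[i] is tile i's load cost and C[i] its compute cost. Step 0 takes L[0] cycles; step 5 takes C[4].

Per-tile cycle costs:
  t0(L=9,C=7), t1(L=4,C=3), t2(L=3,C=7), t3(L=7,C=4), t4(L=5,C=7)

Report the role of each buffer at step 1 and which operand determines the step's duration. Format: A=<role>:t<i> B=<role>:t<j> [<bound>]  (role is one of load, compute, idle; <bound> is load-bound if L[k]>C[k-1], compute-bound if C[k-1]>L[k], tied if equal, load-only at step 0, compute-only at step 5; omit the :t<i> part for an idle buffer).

step 1: A=compute:t0 B=load:t1 [compute-bound]

k=0 load=t0/9c comp=- wait=9 total=9
k=1 load=t1/4c comp=t0/7c wait=7 total=16
k=2 load=t2/3c comp=t1/3c wait=3 total=19
k=3 load=t3/7c comp=t2/7c wait=7 total=26
k=4 load=t4/5c comp=t3/4c wait=5 total=31
k=5 load=- comp=t4/7c wait=7 total=38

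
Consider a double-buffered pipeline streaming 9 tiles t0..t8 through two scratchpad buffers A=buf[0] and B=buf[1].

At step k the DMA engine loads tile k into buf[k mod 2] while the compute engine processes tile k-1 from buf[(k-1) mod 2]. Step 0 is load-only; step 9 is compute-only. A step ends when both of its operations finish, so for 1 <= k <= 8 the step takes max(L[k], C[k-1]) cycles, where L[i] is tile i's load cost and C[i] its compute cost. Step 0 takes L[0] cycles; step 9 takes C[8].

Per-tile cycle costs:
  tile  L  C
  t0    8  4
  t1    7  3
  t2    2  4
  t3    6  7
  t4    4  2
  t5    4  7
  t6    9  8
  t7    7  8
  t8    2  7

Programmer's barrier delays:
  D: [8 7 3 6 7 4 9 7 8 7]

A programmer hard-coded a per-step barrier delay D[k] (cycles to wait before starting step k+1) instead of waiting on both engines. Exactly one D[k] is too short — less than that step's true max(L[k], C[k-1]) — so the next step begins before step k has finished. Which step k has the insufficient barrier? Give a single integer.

[0] required=L[0]=8=8 vs D=8 ok
[1] required=max(L[1]=7,C[0]=4)=7 vs D=7 ok
[2] required=max(L[2]=2,C[1]=3)=3 vs D=3 ok
[3] required=max(L[3]=6,C[2]=4)=6 vs D=6 ok
[4] required=max(L[4]=4,C[3]=7)=7 vs D=7 ok
[5] required=max(L[5]=4,C[4]=2)=4 vs D=4 ok
[6] required=max(L[6]=9,C[5]=7)=9 vs D=9 ok
[7] required=max(L[7]=7,C[6]=8)=8 vs D=7 SHORT
[8] required=max(L[8]=2,C[7]=8)=8 vs D=8 ok
[9] required=C[8]=7=7 vs D=7 ok

hazard at step 7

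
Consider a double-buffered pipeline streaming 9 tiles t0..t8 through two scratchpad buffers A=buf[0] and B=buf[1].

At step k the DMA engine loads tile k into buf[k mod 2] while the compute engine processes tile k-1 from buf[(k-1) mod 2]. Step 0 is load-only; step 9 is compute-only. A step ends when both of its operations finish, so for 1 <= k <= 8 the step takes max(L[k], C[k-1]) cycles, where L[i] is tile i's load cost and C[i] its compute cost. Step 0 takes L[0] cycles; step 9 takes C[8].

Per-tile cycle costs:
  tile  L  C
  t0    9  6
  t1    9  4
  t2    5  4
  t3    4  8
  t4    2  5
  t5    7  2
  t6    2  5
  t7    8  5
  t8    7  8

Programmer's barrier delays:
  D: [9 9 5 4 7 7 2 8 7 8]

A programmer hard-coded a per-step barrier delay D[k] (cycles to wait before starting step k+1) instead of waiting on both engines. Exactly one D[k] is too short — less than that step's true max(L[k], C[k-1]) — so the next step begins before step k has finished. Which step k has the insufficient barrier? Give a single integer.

hazard at step 4

k=0 barrier L[0]=9→9c, D[0]=9 ok
k=1 barrier max(L[1]=9,C[0]=6)→9c, D[1]=9 ok
k=2 barrier max(L[2]=5,C[1]=4)→5c, D[2]=5 ok
k=3 barrier max(L[3]=4,C[2]=4)→4c, D[3]=4 ok
k=4 barrier max(L[4]=2,C[3]=8)→8c, D[4]=7 SHORT
k=5 barrier max(L[5]=7,C[4]=5)→7c, D[5]=7 ok
k=6 barrier max(L[6]=2,C[5]=2)→2c, D[6]=2 ok
k=7 barrier max(L[7]=8,C[6]=5)→8c, D[7]=8 ok
k=8 barrier max(L[8]=7,C[7]=5)→7c, D[8]=7 ok
k=9 barrier C[8]=8→8c, D[9]=8 ok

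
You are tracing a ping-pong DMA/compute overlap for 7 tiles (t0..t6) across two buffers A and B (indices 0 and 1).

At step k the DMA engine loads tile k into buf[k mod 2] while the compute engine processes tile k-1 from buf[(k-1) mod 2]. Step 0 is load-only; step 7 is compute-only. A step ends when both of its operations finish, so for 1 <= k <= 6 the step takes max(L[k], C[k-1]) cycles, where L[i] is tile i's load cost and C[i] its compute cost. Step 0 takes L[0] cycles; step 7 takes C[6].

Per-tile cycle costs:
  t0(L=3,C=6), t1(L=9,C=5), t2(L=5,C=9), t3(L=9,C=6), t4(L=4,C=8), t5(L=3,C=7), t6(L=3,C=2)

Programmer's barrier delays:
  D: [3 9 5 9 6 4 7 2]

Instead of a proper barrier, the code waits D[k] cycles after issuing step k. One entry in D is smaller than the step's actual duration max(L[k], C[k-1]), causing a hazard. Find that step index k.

[0] required=L[0]=3=3 vs D=3 ok
[1] required=max(L[1]=9,C[0]=6)=9 vs D=9 ok
[2] required=max(L[2]=5,C[1]=5)=5 vs D=5 ok
[3] required=max(L[3]=9,C[2]=9)=9 vs D=9 ok
[4] required=max(L[4]=4,C[3]=6)=6 vs D=6 ok
[5] required=max(L[5]=3,C[4]=8)=8 vs D=4 SHORT
[6] required=max(L[6]=3,C[5]=7)=7 vs D=7 ok
[7] required=C[6]=2=2 vs D=2 ok

hazard at step 5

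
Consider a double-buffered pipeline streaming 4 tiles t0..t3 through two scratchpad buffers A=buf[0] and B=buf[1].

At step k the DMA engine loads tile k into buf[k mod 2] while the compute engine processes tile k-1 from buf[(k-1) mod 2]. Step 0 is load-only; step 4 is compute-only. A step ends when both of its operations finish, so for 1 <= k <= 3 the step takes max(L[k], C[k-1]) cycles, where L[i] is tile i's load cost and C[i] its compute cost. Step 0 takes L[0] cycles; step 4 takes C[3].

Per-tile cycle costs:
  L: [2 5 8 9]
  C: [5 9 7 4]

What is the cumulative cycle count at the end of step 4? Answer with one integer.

end_cycle[4] = 29

step 0: L[0]=2 → dur=2, Σ=2 | A=load:t0 B=idle [load-only]
step 1: L[1]=5 C[0]=5 → dur=5, Σ=7 | A=compute:t0 B=load:t1 [tied]
step 2: L[2]=8 C[1]=9 → dur=9, Σ=16 | A=load:t2 B=compute:t1 [compute-bound]
step 3: L[3]=9 C[2]=7 → dur=9, Σ=25 | A=compute:t2 B=load:t3 [load-bound]
step 4: C[3]=4 → dur=4, Σ=29 | A=idle B=compute:t3 [compute-only]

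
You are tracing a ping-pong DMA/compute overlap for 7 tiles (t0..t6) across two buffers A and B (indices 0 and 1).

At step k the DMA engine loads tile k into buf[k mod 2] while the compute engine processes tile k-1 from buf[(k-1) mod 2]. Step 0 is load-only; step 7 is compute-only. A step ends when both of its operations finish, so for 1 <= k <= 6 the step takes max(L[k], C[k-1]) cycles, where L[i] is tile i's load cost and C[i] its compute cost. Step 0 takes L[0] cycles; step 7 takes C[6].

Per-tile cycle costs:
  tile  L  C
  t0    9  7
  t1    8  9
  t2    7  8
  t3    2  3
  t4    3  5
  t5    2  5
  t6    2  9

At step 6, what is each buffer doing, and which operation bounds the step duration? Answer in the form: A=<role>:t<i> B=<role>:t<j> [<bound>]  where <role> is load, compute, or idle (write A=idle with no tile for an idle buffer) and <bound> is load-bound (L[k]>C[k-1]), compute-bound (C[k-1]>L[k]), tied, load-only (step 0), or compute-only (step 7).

[0] DMA t0→A (9c) ∥ CU idle ⇒ 9c, clock 9
[1] DMA t1→B (8c) ∥ CU A:t0 (7c) ⇒ 8c, clock 17
[2] DMA t2→A (7c) ∥ CU B:t1 (9c) ⇒ 9c, clock 26
[3] DMA t3→B (2c) ∥ CU A:t2 (8c) ⇒ 8c, clock 34
[4] DMA t4→A (3c) ∥ CU B:t3 (3c) ⇒ 3c, clock 37
[5] DMA t5→B (2c) ∥ CU A:t4 (5c) ⇒ 5c, clock 42
[6] DMA t6→A (2c) ∥ CU B:t5 (5c) ⇒ 5c, clock 47
[7] DMA idle ∥ CU A:t6 (9c) ⇒ 9c, clock 56

step 6: A=load:t6 B=compute:t5 [compute-bound]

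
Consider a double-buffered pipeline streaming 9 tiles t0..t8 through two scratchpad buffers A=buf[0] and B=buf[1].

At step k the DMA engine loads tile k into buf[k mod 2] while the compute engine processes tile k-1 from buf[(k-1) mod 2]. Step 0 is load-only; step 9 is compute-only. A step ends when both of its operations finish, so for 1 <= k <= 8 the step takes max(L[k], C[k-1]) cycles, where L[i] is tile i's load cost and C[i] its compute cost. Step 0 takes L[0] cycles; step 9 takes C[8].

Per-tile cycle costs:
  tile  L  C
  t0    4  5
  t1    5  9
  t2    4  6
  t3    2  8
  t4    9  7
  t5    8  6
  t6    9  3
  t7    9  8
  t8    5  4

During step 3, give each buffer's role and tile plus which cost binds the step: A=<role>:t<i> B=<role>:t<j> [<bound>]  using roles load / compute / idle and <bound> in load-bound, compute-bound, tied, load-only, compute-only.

step 3: A=compute:t2 B=load:t3 [compute-bound]

  0. 4=4c; end=4; A:t0 B:-
  1. max(5,5)=5c; end=9; A:t0 B:t1
  2. max(4,9)=9c; end=18; A:t2 B:t1
  3. max(2,6)=6c; end=24; A:t2 B:t3
  4. max(9,8)=9c; end=33; A:t4 B:t3
  5. max(8,7)=8c; end=41; A:t4 B:t5
  6. max(9,6)=9c; end=50; A:t6 B:t5
  7. max(9,3)=9c; end=59; A:t6 B:t7
  8. max(5,8)=8c; end=67; A:t8 B:t7
  9. 4=4c; end=71; A:t8 B:t7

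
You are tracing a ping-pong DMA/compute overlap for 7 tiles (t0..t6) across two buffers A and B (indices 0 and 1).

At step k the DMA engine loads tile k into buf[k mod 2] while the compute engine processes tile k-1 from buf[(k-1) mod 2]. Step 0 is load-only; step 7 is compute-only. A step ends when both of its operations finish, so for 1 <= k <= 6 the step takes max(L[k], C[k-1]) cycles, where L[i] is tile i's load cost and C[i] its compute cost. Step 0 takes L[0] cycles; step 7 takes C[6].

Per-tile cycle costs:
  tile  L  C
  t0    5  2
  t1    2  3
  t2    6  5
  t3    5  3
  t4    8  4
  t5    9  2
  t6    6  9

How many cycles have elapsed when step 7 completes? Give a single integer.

end_cycle[7] = 50

  0. 5=5c; end=5; A:t0 B:-
  1. max(2,2)=2c; end=7; A:t0 B:t1
  2. max(6,3)=6c; end=13; A:t2 B:t1
  3. max(5,5)=5c; end=18; A:t2 B:t3
  4. max(8,3)=8c; end=26; A:t4 B:t3
  5. max(9,4)=9c; end=35; A:t4 B:t5
  6. max(6,2)=6c; end=41; A:t6 B:t5
  7. 9=9c; end=50; A:t6 B:t5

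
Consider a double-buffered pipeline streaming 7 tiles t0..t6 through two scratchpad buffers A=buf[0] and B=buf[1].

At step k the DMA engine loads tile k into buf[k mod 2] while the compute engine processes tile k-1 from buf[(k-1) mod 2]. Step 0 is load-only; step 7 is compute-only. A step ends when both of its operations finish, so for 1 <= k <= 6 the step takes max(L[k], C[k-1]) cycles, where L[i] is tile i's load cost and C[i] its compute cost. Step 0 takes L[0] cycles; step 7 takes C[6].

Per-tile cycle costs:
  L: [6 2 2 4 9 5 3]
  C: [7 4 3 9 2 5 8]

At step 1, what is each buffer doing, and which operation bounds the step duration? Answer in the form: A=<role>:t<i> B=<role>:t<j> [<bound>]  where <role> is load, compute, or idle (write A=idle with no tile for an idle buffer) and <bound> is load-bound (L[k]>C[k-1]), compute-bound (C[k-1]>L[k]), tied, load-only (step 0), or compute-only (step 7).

  0. 6=6c; end=6; A:t0 B:-
  1. max(2,7)=7c; end=13; A:t0 B:t1
  2. max(2,4)=4c; end=17; A:t2 B:t1
  3. max(4,3)=4c; end=21; A:t2 B:t3
  4. max(9,9)=9c; end=30; A:t4 B:t3
  5. max(5,2)=5c; end=35; A:t4 B:t5
  6. max(3,5)=5c; end=40; A:t6 B:t5
  7. 8=8c; end=48; A:t6 B:t5

step 1: A=compute:t0 B=load:t1 [compute-bound]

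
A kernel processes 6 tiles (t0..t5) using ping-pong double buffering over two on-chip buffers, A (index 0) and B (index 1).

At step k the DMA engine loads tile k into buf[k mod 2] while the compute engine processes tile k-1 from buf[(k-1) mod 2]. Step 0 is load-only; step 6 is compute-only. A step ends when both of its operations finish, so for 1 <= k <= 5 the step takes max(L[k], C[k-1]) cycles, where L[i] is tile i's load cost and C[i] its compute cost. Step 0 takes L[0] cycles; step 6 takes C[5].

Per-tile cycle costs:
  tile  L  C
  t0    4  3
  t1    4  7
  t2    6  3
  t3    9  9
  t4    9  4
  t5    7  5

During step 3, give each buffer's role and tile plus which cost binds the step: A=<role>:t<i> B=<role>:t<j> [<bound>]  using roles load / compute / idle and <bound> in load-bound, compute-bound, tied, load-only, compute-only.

step 3: A=compute:t2 B=load:t3 [load-bound]

[0] DMA t0→A (4c) ∥ CU idle ⇒ 4c, clock 4
[1] DMA t1→B (4c) ∥ CU A:t0 (3c) ⇒ 4c, clock 8
[2] DMA t2→A (6c) ∥ CU B:t1 (7c) ⇒ 7c, clock 15
[3] DMA t3→B (9c) ∥ CU A:t2 (3c) ⇒ 9c, clock 24
[4] DMA t4→A (9c) ∥ CU B:t3 (9c) ⇒ 9c, clock 33
[5] DMA t5→B (7c) ∥ CU A:t4 (4c) ⇒ 7c, clock 40
[6] DMA idle ∥ CU B:t5 (5c) ⇒ 5c, clock 45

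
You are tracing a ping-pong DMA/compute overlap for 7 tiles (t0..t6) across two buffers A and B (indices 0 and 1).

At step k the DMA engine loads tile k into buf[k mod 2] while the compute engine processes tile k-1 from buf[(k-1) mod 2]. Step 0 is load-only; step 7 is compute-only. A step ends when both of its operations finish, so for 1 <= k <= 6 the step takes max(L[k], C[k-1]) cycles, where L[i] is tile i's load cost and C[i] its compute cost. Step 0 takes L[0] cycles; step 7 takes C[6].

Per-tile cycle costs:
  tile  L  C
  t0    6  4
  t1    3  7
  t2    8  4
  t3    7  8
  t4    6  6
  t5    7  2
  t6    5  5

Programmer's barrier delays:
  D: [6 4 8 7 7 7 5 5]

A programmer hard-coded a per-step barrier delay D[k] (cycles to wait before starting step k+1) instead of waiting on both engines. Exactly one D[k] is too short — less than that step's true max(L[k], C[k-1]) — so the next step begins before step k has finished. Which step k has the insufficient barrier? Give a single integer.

[0] required=L[0]=6=6 vs D=6 ok
[1] required=max(L[1]=3,C[0]=4)=4 vs D=4 ok
[2] required=max(L[2]=8,C[1]=7)=8 vs D=8 ok
[3] required=max(L[3]=7,C[2]=4)=7 vs D=7 ok
[4] required=max(L[4]=6,C[3]=8)=8 vs D=7 SHORT
[5] required=max(L[5]=7,C[4]=6)=7 vs D=7 ok
[6] required=max(L[6]=5,C[5]=2)=5 vs D=5 ok
[7] required=C[6]=5=5 vs D=5 ok

hazard at step 4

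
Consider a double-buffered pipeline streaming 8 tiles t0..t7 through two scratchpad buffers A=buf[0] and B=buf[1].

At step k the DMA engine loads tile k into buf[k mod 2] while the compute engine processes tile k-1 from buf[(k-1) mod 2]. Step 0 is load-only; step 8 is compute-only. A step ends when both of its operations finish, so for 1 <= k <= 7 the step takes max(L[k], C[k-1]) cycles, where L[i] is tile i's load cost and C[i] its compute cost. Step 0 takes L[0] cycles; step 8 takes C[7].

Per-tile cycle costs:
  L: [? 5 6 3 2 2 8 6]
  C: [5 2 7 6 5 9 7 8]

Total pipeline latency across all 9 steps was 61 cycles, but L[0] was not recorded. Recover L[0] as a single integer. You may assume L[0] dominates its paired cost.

L[0] = 8

step 0 | dur = L[0]=? = L[0]  (unknown; binding)
step 1 | dur = max(L[1]=5, C[0]=5) = 5
step 2 | dur = max(L[2]=6, C[1]=2) = 6
step 3 | dur = max(L[3]=3, C[2]=7) = 7
step 4 | dur = max(L[4]=2, C[3]=6) = 6
step 5 | dur = max(L[5]=2, C[4]=5) = 5
step 6 | dur = max(L[6]=8, C[5]=9) = 9
step 7 | dur = max(L[7]=6, C[6]=7) = 7
step 8 | dur = C[7]=8 = 8
sum of known step durations = 53
dur[0] = total - known = 61 - 53 = 8
L[0] is the binding max in step 0, so L[0] = dur[0] = 8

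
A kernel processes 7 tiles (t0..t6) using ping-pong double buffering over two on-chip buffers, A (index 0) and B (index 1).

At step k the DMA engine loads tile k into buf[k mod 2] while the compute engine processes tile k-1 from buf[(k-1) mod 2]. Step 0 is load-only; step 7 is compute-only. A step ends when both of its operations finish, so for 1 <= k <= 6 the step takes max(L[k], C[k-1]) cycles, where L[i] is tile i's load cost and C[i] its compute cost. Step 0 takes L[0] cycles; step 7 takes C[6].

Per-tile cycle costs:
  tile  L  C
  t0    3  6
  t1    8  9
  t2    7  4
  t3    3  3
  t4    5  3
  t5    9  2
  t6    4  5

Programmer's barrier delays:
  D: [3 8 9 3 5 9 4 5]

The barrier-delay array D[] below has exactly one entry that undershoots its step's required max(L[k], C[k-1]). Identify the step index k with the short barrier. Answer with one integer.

k=0 barrier L[0]=3→3c, D[0]=3 ok
k=1 barrier max(L[1]=8,C[0]=6)→8c, D[1]=8 ok
k=2 barrier max(L[2]=7,C[1]=9)→9c, D[2]=9 ok
k=3 barrier max(L[3]=3,C[2]=4)→4c, D[3]=3 SHORT
k=4 barrier max(L[4]=5,C[3]=3)→5c, D[4]=5 ok
k=5 barrier max(L[5]=9,C[4]=3)→9c, D[5]=9 ok
k=6 barrier max(L[6]=4,C[5]=2)→4c, D[6]=4 ok
k=7 barrier C[6]=5→5c, D[7]=5 ok

hazard at step 3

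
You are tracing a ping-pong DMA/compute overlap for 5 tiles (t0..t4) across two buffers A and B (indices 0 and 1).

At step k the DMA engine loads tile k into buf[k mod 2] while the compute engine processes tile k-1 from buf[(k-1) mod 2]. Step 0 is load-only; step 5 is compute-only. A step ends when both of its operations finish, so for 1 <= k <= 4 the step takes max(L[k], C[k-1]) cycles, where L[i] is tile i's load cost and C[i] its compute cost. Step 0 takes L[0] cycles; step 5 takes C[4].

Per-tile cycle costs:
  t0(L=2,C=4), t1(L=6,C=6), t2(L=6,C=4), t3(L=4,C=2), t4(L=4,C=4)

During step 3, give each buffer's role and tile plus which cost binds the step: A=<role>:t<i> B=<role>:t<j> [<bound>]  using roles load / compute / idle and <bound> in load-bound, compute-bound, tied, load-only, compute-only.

step 3: A=compute:t2 B=load:t3 [tied]

  0. 2=2c; end=2; A:t0 B:-
  1. max(6,4)=6c; end=8; A:t0 B:t1
  2. max(6,6)=6c; end=14; A:t2 B:t1
  3. max(4,4)=4c; end=18; A:t2 B:t3
  4. max(4,2)=4c; end=22; A:t4 B:t3
  5. 4=4c; end=26; A:t4 B:t3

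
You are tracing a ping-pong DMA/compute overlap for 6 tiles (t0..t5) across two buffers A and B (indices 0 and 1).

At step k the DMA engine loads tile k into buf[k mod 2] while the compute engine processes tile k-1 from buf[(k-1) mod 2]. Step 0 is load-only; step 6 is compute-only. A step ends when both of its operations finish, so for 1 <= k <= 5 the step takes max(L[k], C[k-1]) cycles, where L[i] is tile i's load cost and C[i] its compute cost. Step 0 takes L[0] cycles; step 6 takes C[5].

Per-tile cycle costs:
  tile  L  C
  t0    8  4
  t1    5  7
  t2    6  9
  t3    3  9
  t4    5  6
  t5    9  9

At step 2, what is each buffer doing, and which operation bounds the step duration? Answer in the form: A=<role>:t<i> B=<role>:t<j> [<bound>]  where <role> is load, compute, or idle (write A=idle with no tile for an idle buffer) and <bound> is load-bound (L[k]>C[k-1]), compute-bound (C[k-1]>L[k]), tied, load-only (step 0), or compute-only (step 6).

k=0 load=t0/8c comp=- wait=8 total=8
k=1 load=t1/5c comp=t0/4c wait=5 total=13
k=2 load=t2/6c comp=t1/7c wait=7 total=20
k=3 load=t3/3c comp=t2/9c wait=9 total=29
k=4 load=t4/5c comp=t3/9c wait=9 total=38
k=5 load=t5/9c comp=t4/6c wait=9 total=47
k=6 load=- comp=t5/9c wait=9 total=56

step 2: A=load:t2 B=compute:t1 [compute-bound]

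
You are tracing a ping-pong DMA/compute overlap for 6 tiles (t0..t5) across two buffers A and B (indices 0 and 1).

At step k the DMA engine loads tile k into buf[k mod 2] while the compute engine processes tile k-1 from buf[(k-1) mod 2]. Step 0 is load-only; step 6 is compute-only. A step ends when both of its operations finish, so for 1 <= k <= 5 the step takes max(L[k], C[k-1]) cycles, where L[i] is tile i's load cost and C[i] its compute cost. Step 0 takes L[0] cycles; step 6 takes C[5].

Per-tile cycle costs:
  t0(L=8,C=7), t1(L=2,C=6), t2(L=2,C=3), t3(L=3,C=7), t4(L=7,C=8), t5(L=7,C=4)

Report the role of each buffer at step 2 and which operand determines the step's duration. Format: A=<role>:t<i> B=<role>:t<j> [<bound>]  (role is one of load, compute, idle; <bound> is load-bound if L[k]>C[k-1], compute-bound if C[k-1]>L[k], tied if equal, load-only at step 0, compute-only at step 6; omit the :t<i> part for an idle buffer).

step 2: A=load:t2 B=compute:t1 [compute-bound]

k=0 load=t0/8c comp=- wait=8 total=8
k=1 load=t1/2c comp=t0/7c wait=7 total=15
k=2 load=t2/2c comp=t1/6c wait=6 total=21
k=3 load=t3/3c comp=t2/3c wait=3 total=24
k=4 load=t4/7c comp=t3/7c wait=7 total=31
k=5 load=t5/7c comp=t4/8c wait=8 total=39
k=6 load=- comp=t5/4c wait=4 total=43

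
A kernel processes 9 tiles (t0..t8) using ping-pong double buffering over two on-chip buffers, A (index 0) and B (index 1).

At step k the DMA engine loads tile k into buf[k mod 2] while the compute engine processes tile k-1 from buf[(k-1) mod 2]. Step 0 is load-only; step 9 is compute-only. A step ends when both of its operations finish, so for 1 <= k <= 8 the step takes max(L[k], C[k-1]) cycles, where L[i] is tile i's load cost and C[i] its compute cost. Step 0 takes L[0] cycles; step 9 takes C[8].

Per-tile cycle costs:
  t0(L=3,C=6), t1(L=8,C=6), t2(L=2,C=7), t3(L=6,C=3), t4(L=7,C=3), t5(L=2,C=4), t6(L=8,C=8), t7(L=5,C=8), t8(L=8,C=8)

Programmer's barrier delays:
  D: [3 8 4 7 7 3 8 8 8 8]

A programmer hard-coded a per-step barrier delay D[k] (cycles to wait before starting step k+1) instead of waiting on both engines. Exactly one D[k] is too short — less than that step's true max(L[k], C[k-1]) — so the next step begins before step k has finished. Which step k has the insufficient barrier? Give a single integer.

step 0: need L[0]=3 = 3; D[0]=3 ok
step 1: need max(L[1]=8,C[0]=6) = 8; D[1]=8 ok
step 2: need max(L[2]=2,C[1]=6) = 6; D[2]=4 SHORT
step 3: need max(L[3]=6,C[2]=7) = 7; D[3]=7 ok
step 4: need max(L[4]=7,C[3]=3) = 7; D[4]=7 ok
step 5: need max(L[5]=2,C[4]=3) = 3; D[5]=3 ok
step 6: need max(L[6]=8,C[5]=4) = 8; D[6]=8 ok
step 7: need max(L[7]=5,C[6]=8) = 8; D[7]=8 ok
step 8: need max(L[8]=8,C[7]=8) = 8; D[8]=8 ok
step 9: need C[8]=8 = 8; D[9]=8 ok

hazard at step 2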